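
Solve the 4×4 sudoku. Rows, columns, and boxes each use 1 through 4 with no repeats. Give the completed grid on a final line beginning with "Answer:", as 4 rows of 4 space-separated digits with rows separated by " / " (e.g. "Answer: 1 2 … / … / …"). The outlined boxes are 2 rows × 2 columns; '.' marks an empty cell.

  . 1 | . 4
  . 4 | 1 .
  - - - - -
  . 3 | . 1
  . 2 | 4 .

Step 1. [r2c4∈{2,3}] r2c4 is the only open cell in col 4 admitting 2. So r2c4=2.
Step 2. [r2c1∈{3}] r2c1 has the single candidate 3, so r2c1=3.
Step 3. [r3c3∈{2}] r3c3 has the single candidate 2 ⇒ r3c3=2.
Step 4. [r3c1∈{4}] only 4 remains possible at r3c1. So r3c1=4.
Step 5. [r4c4∈{3}] nothing but 3 survives at r4c4. So r4c4=3.
Step 6. [r4c1∈{1}] nothing but 1 survives at r4c1, so r4c1=1.
Step 7. [r1c1∈{2}] r1c1 is down to just 2 ⇒ r1c1=2.
Step 8. [r1c3∈{3}] nothing but 3 survives at r1c3 ⇒ r1c3=3.

Answer: 2 1 3 4 / 3 4 1 2 / 4 3 2 1 / 1 2 4 3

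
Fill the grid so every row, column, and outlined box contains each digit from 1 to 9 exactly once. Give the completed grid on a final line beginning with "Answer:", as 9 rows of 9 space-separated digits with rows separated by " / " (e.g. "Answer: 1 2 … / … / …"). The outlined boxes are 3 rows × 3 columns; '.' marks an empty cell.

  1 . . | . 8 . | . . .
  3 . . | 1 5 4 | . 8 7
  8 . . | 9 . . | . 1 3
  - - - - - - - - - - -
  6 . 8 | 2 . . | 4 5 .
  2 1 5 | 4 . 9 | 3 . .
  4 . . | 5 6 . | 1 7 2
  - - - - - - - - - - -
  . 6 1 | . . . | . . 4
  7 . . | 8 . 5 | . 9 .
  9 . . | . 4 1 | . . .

Step 1. [r9c4∈{3,6,7}] r9c4 is the only open cell in box 8 admitting 6. So r9c4=6.
Step 2. [r4c2∈{3,7,9}] r4c2 is the only open cell in box 4 admitting 7 ⇒ r4c2=7.
Step 3. [r7c7∈{2,5,7,8}] 8 has one home in row 7: r7c7. So r7c7=8.
Step 4. [r4c6∈{3}] r4c6 is down to just 3. So r4c6=3.
Step 5. [r1c8∈{2,4,6}] in col 8, 4 fits only at r1c8. So r1c8=4.
Step 6. [r9c9∈{5}] only 5 remains possible at r9c9. So r9c9=5.
Step 7. [r7c5∈{2,3,7,9}] across row 7, 9 lands solely at r7c5. So r7c5=9.
Step 8. [r8c5∈{2,3}] col 5 places 3 nowhere but r8c5, so r8c5=3.
Step 9. [r3c5∈{2,7}] in col 5, 2 fits only at r3c5, so r3c5=2.
Step 10. [r7c8∈{2,3}] 3 has one home in row 7: r7c8 ⇒ r7c8=3.
Step 11. [r9c8∈{2}] only 2 remains possible at r9c8. So r9c8=2.
Step 12. [r8c7∈{6}] nothing but 6 survives at r8c7 ⇒ r8c7=6.
Step 13. [r2c3∈{2,6,9}] 6 has one home in row 2: r2c3 ⇒ r2c3=6.
Step 14. [r1c9∈{6,9}] 6 has one home in box 3: r1c9 ⇒ r1c9=6.
Step 15. [r1c6∈{7}] r1c6 has the single candidate 7 ⇒ r1c6=7.
Step 16. [r3c7∈{5}] nothing but 5 survives at r3c7. So r3c7=5.
Step 17. [r3c2∈{4}] r3c2 is down to just 4 ⇒ r3c2=4.
Step 18. [r8c2∈{2}] r8c2 is down to just 2 ⇒ r8c2=2.
Step 19. [r2c2∈{9}] r2c2 is down to just 9, so r2c2=9.
Step 20. [r9c3∈{3}] only 3 remains possible at r9c3, so r9c3=3.
Step 21. [r1c7∈{2,9}] across row 1, 9 lands solely at r1c7 ⇒ r1c7=9.
Step 22. [r3c3∈{7}] r3c3 has the single candidate 7. So r3c3=7.
Step 23. [r6c2∈{3}] r6c2 has the single candidate 3. So r6c2=3.
Step 24. [r4c9∈{9}] r4c9 has the single candidate 9. So r4c9=9.
Step 25. [r2c7∈{2}] r2c7's peers cover all but 2, so r2c7=2.
Step 26. [r6c3∈{9}] r6c3 has the single candidate 9. So r6c3=9.
Step 27. [r3c6∈{6}] nothing but 6 survives at r3c6, so r3c6=6.
Step 28. [r8c3∈{4}] nothing but 4 survives at r8c3. So r8c3=4.
Step 29. [r1c2∈{5}] only 5 remains possible at r1c2, so r1c2=5.
Step 30. [r7c6∈{2}] r7c6's peers cover all but 2, so r7c6=2.
Step 31. [r5c9∈{8}] only 8 remains possible at r5c9 ⇒ r5c9=8.
Step 32. [r8c9∈{1}] only 1 remains possible at r8c9, so r8c9=1.
Step 33. [r7c1∈{5}] r7c1's peers cover all but 5, so r7c1=5.
Step 34. [r1c3∈{2}] r1c3's peers cover all but 2 ⇒ r1c3=2.
Step 35. [r1c4∈{3}] only 3 remains possible at r1c4. So r1c4=3.
Step 36. [r7c4∈{7}] only 7 remains possible at r7c4 ⇒ r7c4=7.
Step 37. [r9c2∈{8}] r9c2 is down to just 8. So r9c2=8.
Step 38. [r4c5∈{1}] r4c5 is down to just 1, so r4c5=1.
Step 39. [r6c6∈{8}] r6c6's peers cover all but 8 ⇒ r6c6=8.
Step 40. [r9c7∈{7}] nothing but 7 survives at r9c7, so r9c7=7.
Step 41. [r5c5∈{7}] only 7 remains possible at r5c5 ⇒ r5c5=7.
Step 42. [r5c8∈{6}] r5c8's peers cover all but 6 ⇒ r5c8=6.

Answer: 1 5 2 3 8 7 9 4 6 / 3 9 6 1 5 4 2 8 7 / 8 4 7 9 2 6 5 1 3 / 6 7 8 2 1 3 4 5 9 / 2 1 5 4 7 9 3 6 8 / 4 3 9 5 6 8 1 7 2 / 5 6 1 7 9 2 8 3 4 / 7 2 4 8 3 5 6 9 1 / 9 8 3 6 4 1 7 2 5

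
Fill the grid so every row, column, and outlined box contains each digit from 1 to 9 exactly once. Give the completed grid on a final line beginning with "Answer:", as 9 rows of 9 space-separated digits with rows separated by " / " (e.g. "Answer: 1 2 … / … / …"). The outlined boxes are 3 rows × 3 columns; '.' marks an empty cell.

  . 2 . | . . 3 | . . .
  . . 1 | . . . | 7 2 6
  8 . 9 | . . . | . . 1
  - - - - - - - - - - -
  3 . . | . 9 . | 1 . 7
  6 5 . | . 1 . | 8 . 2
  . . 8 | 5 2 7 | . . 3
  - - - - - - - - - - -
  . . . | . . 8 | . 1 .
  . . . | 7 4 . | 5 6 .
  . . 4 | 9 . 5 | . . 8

Step 1. [r4c2∈{4}] r4c2's peers cover all but 4 ⇒ r4c2=4.
Step 2. [r1c9∈{4,5,9}] across col 9, 5 lands solely at r1c9, so r1c9=5.
Step 3. [r7c3∈{2,3,5,6,7}] r7c3 is the only open cell in col 3 admitting 5, so r7c3=5.
Step 4. [r1c8∈{4,8,9}] col 8 places 8 nowhere but r1c8. So r1c8=8.
Step 5. [r5c6∈{4}] only 4 remains possible at r5c6. So r5c6=4.
Step 6. [r8c9∈{9}] r8c9's peers cover all but 9. So r8c9=9.
Step 7. [r1c3∈{6,7}] 6 has one home in col 3: r1c3 ⇒ r1c3=6.
Step 8. [r2c2∈{3}] nothing but 3 survives at r2c2. So r2c2=3.
Step 9. [r3c2∈{7}] nothing but 7 survives at r3c2 ⇒ r3c2=7.
Step 10. [r1c1∈{4}] r1c1 has the single candidate 4, so r1c1=4.
Step 11. [r8c6∈{1,2}] col 6 places 1 nowhere but r8c6. So r8c6=1.
Step 12. [r7c4∈{2,3,6}] across box 8, 2 lands solely at r7c4, so r7c4=2.
Step 13. [r9c8∈{3,7}] 7 has one home in col 8: r9c8 ⇒ r9c8=7.
Step 14. [r3c5∈{5,6}] row 3 places 5 nowhere but r3c5 ⇒ r3c5=5.
Step 15. [r8c1∈{2}] r8c1's peers cover all but 2. So r8c1=2.
Step 16. [r5c8∈{9}] only 9 remains possible at r5c8. So r5c8=9.
Step 17. [r2c4∈{4,8}] row 2 places 4 nowhere but r2c4, so r2c4=4.
Step 18. [r3c4∈{6}] r3c4 has the single candidate 6, so r3c4=6.
Step 19. [r9c1∈{1}] r9c1's peers cover all but 1. So r9c1=1.
Step 20. [r3c8∈{3,4}] r3c8 is the only open cell in col 8 admitting 3, so r3c8=3.
Step 21. [r3c7∈{4}] nothing but 4 survives at r3c7 ⇒ r3c7=4.
Step 22. [r7c7∈{3}] only 3 remains possible at r7c7 ⇒ r7c7=3.
Step 23. [r9c2∈{6}] r9c2 is down to just 6 ⇒ r9c2=6.
Step 24. [r7c2∈{9}] r7c2's peers cover all but 9, so r7c2=9.
Step 25. [r5c3∈{7}] r5c3 has the single candidate 7 ⇒ r5c3=7.
Step 26. [r2c1∈{5}] r2c1 is down to just 5, so r2c1=5.
Step 27. [r4c8∈{5}] nothing but 5 survives at r4c8, so r4c8=5.
Step 28. [r6c8∈{4}] r6c8 has the single candidate 4, so r6c8=4.
Step 29. [r1c5∈{7}] r1c5 has the single candidate 7 ⇒ r1c5=7.
Step 30. [r9c5∈{3}] nothing but 3 survives at r9c5 ⇒ r9c5=3.
Step 31. [r4c3∈{2}] only 2 remains possible at r4c3. So r4c3=2.
Step 32. [r3c6∈{2}] r3c6 has the single candidate 2. So r3c6=2.
Step 33. [r8c2∈{8}] r8c2's peers cover all but 8 ⇒ r8c2=8.
Step 34. [r8c3∈{3}] only 3 remains possible at r8c3 ⇒ r8c3=3.
Step 35. [r9c7∈{2}] r9c7 has the single candidate 2. So r9c7=2.
Step 36. [r1c4∈{1}] only 1 remains possible at r1c4 ⇒ r1c4=1.
Step 37. [r2c5∈{8}] r2c5's peers cover all but 8. So r2c5=8.
Step 38. [r6c7∈{6}] r6c7 has the single candidate 6, so r6c7=6.
Step 39. [r2c6∈{9}] r2c6 has the single candidate 9. So r2c6=9.
Step 40. [r5c4∈{3}] only 3 remains possible at r5c4, so r5c4=3.
Step 41. [r6c2∈{1}] r6c2 is down to just 1, so r6c2=1.
Step 42. [r7c5∈{6}] r7c5's peers cover all but 6 ⇒ r7c5=6.
Step 43. [r6c1∈{9}] r6c1 is down to just 9. So r6c1=9.
Step 44. [r7c1∈{7}] r7c1's peers cover all but 7 ⇒ r7c1=7.
Step 45. [r4c4∈{8}] nothing but 8 survives at r4c4. So r4c4=8.
Step 46. [r1c7∈{9}] r1c7 has the single candidate 9. So r1c7=9.
Step 47. [r7c9∈{4}] only 4 remains possible at r7c9 ⇒ r7c9=4.
Step 48. [r4c6∈{6}] r4c6 has the single candidate 6. So r4c6=6.

Answer: 4 2 6 1 7 3 9 8 5 / 5 3 1 4 8 9 7 2 6 / 8 7 9 6 5 2 4 3 1 / 3 4 2 8 9 6 1 5 7 / 6 5 7 3 1 4 8 9 2 / 9 1 8 5 2 7 6 4 3 / 7 9 5 2 6 8 3 1 4 / 2 8 3 7 4 1 5 6 9 / 1 6 4 9 3 5 2 7 8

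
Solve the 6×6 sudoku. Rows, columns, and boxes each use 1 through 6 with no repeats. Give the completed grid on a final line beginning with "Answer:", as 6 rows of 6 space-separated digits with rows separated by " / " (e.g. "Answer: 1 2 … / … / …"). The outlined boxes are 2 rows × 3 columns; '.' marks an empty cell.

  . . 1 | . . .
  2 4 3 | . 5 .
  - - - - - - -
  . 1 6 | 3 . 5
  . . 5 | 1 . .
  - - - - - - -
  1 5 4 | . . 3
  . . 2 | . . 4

Step 1. [r2c4∈{6}] r2c4 is down to just 6. So r2c4=6.
Step 2. [r3c5∈{2,4}] row 3 places 2 nowhere but r3c5, so r3c5=2.
Step 3. [r4c5∈{4,6}] in box 4, 4 fits only at r4c5 ⇒ r4c5=4.
Step 4. [r1c2∈{6}] r1c2's peers cover all but 6, so r1c2=6.
Step 5. [r6c2∈{3}] r6c2 is down to just 3. So r6c2=3.
Step 6. [r6c5∈{1,6}] in row 6, 1 fits only at r6c5. So r6c5=1.
Step 7. [r1c6∈{2}] r1c6 is down to just 2 ⇒ r1c6=2.
Step 8. [r5c5∈{6}] r5c5 is down to just 6 ⇒ r5c5=6.
Step 9. [r2c6∈{1}] r2c6 is down to just 1. So r2c6=1.
Step 10. [r4c1∈{3}] nothing but 3 survives at r4c1. So r4c1=3.
Step 11. [r6c4∈{5}] r6c4's peers cover all but 5 ⇒ r6c4=5.
Step 12. [r6c1∈{6}] only 6 remains possible at r6c1, so r6c1=6.
Step 13. [r3c1∈{4}] r3c1 has the single candidate 4 ⇒ r3c1=4.
Step 14. [r1c4∈{4}] r1c4's peers cover all but 4, so r1c4=4.
Step 15. [r1c5∈{3}] r1c5 is down to just 3. So r1c5=3.
Step 16. [r4c2∈{2}] r4c2 has the single candidate 2. So r4c2=2.
Step 17. [r5c4∈{2}] r5c4's peers cover all but 2 ⇒ r5c4=2.
Step 18. [r1c1∈{5}] only 5 remains possible at r1c1 ⇒ r1c1=5.
Step 19. [r4c6∈{6}] r4c6 has the single candidate 6 ⇒ r4c6=6.

Answer: 5 6 1 4 3 2 / 2 4 3 6 5 1 / 4 1 6 3 2 5 / 3 2 5 1 4 6 / 1 5 4 2 6 3 / 6 3 2 5 1 4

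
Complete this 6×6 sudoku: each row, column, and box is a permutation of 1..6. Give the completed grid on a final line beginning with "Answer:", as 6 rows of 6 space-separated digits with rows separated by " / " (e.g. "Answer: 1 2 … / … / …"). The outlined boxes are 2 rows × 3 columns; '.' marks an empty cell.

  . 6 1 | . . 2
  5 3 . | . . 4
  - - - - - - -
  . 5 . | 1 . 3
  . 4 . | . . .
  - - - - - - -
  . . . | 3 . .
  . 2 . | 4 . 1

Step 1. [r4c4∈{2,5,6}] col 4 places 2 nowhere but r4c4. So r4c4=2.
Step 2. [r4c1∈{1,3,6}] 1 has one home in row 4: r4c1, so r4c1=1.
Step 3. [r5c3∈{4,5,6}] r5c3 is the only open cell in col 3 admitting 4, so r5c3=4.
Step 4. [r5c1∈{6}] nothing but 6 survives at r5c1, so r5c1=6.
Step 5. [r6c5∈{5,6}] in row 6, 6 fits only at r6c5. So r6c5=6.
Step 6. [r4c5∈{5}] r4c5's peers cover all but 5, so r4c5=5.
Step 7. [r4c3∈{3,6}] 3 has one home in row 4: r4c3, so r4c3=3.
Step 8. [r2c3∈{2}] nothing but 2 survives at r2c3. So r2c3=2.
Step 9. [r2c5∈{1}] r2c5 has the single candidate 1, so r2c5=1.
Step 10. [r1c4∈{5}] r1c4 is down to just 5. So r1c4=5.
Step 11. [r1c1∈{4}] r1c1 has the single candidate 4 ⇒ r1c1=4.
Step 12. [r3c1∈{2}] r3c1 is down to just 2. So r3c1=2.
Step 13. [r6c1∈{3}] r6c1 is down to just 3, so r6c1=3.
Step 14. [r5c2∈{1}] nothing but 1 survives at r5c2, so r5c2=1.
Step 15. [r6c3∈{5}] r6c3 is down to just 5. So r6c3=5.
Step 16. [r5c6∈{5}] r5c6 is down to just 5. So r5c6=5.
Step 17. [r1c5∈{3}] r1c5 is down to just 3, so r1c5=3.
Step 18. [r3c3∈{6}] r3c3's peers cover all but 6, so r3c3=6.
Step 19. [r5c5∈{2}] r5c5 is down to just 2, so r5c5=2.
Step 20. [r2c4∈{6}] nothing but 6 survives at r2c4. So r2c4=6.
Step 21. [r4c6∈{6}] nothing but 6 survives at r4c6 ⇒ r4c6=6.
Step 22. [r3c5∈{4}] r3c5 is down to just 4. So r3c5=4.

Answer: 4 6 1 5 3 2 / 5 3 2 6 1 4 / 2 5 6 1 4 3 / 1 4 3 2 5 6 / 6 1 4 3 2 5 / 3 2 5 4 6 1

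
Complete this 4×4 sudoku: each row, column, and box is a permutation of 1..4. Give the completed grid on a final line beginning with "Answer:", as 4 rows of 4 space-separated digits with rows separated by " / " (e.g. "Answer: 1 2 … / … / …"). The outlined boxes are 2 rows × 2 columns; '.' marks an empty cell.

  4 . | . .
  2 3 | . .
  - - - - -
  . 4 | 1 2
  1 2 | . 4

Step 1. [r1c4∈{1,3}] r1c4 is the only open cell in col 4 admitting 3. So r1c4=3.
Step 2. [r2c4∈{1}] r2c4 is down to just 1, so r2c4=1.
Step 3. [r2c3∈{4}] r2c3's peers cover all but 4. So r2c3=4.
Step 4. [r4c3∈{3}] only 3 remains possible at r4c3 ⇒ r4c3=3.
Step 5. [r3c1∈{3}] r3c1 has the single candidate 3 ⇒ r3c1=3.
Step 6. [r1c2∈{1}] nothing but 1 survives at r1c2, so r1c2=1.
Step 7. [r1c3∈{2}] nothing but 2 survives at r1c3. So r1c3=2.

Answer: 4 1 2 3 / 2 3 4 1 / 3 4 1 2 / 1 2 3 4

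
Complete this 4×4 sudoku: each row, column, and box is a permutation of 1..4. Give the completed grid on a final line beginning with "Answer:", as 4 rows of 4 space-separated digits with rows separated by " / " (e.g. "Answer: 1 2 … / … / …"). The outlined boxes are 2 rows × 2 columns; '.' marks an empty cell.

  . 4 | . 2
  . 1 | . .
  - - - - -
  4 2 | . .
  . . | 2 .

Step 1. [r4c4∈{1,3,4}] r4c4 is the only open cell in row 4 admitting 4, so r4c4=4.
Step 2. [r2c4∈{3}] r2c4 is down to just 3. So r2c4=3.
Step 3. [r4c1∈{1,3}] in row 4, 1 fits only at r4c1 ⇒ r4c1=1.
Step 4. [r3c3∈{1,3}] r3c3 is the only open cell in row 3 admitting 3, so r3c3=3.
Step 5. [r3c4∈{1}] nothing but 1 survives at r3c4, so r3c4=1.
Step 6. [r2c3∈{4}] nothing but 4 survives at r2c3, so r2c3=4.
Step 7. [r1c3∈{1}] r1c3 has the single candidate 1 ⇒ r1c3=1.
Step 8. [r1c1∈{3}] r1c1 has the single candidate 3, so r1c1=3.
Step 9. [r4c2∈{3}] nothing but 3 survives at r4c2 ⇒ r4c2=3.
Step 10. [r2c1∈{2}] r2c1's peers cover all but 2, so r2c1=2.

Answer: 3 4 1 2 / 2 1 4 3 / 4 2 3 1 / 1 3 2 4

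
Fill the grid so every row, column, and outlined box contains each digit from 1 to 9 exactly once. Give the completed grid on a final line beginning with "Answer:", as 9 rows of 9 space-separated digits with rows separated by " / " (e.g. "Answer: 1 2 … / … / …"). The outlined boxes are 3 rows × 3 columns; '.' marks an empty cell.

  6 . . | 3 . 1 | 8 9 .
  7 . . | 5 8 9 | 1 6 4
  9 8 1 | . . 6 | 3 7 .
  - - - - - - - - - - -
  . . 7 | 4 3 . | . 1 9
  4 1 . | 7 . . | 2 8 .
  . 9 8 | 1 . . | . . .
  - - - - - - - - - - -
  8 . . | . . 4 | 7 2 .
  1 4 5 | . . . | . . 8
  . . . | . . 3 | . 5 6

Step 1. [r9c1∈{2}] only 2 remains possible at r9c1 ⇒ r9c1=2.
Step 2. [r4c2∈{2,5,6}] in box 4, 2 fits only at r4c2 ⇒ r4c2=2.
Step 3. [r5c6∈{5}] only 5 remains possible at r5c6, so r5c6=5.
Step 4. [r6c1∈{3,5}] 3 has one home in col 1: r6c1, so r6c1=3.
Step 5. [r7c2∈{3,6}] across col 2, 6 lands solely at r7c2 ⇒ r7c2=6.
Step 6. [r7c4∈{9}] r7c4 is down to just 9. So r7c4=9.
Step 7. [r1c5∈{2,4,7}] in row 1, 7 fits only at r1c5, so r1c5=7.
Step 8. [r3c4∈{2}] r3c4's peers cover all but 2 ⇒ r3c4=2.
Step 9. [r6c6∈{2}] r6c6 is down to just 2 ⇒ r6c6=2.
Step 10. [r6c5∈{6}] r6c5 is down to just 6 ⇒ r6c5=6.
Step 11. [r3c9∈{5}] r3c9 is down to just 5 ⇒ r3c9=5.
Step 12. [r6c7∈{4,5}] 5 has one home in row 6: r6c7. So r6c7=5.
Step 13. [r7c3∈{3}] r7c3's peers cover all but 3, so r7c3=3.
Step 14. [r7c5∈{1,5}] in row 7, 5 fits only at r7c5. So r7c5=5.
Step 15. [r8c7∈{9}] nothing but 9 survives at r8c7, so r8c7=9.
Step 16. [r1c9∈{2}] r1c9 has the single candidate 2 ⇒ r1c9=2.
Step 17. [r9c4∈{8}] r9c4 has the single candidate 8. So r9c4=8.
Step 18. [r3c5∈{4}] only 4 remains possible at r3c5, so r3c5=4.
Step 19. [r8c5∈{2}] nothing but 2 survives at r8c5. So r8c5=2.
Step 20. [r9c5∈{1}] r9c5's peers cover all but 1. So r9c5=1.
Step 21. [r6c9∈{7}] nothing but 7 survives at r6c9, so r6c9=7.
Step 22. [r5c3∈{6}] r5c3's peers cover all but 6, so r5c3=6.
Step 23. [r9c3∈{9}] r9c3's peers cover all but 9. So r9c3=9.
Step 24. [r1c2∈{5}] nothing but 5 survives at r1c2, so r1c2=5.
Step 25. [r4c7∈{6}] r4c7's peers cover all but 6, so r4c7=6.
Step 26. [r5c9∈{3}] r5c9 is down to just 3, so r5c9=3.
Step 27. [r4c1∈{5}] only 5 remains possible at r4c1 ⇒ r4c1=5.
Step 28. [r2c3∈{2}] only 2 remains possible at r2c3. So r2c3=2.
Step 29. [r1c3∈{4}] r1c3 is down to just 4. So r1c3=4.
Step 30. [r5c5∈{9}] r5c5 has the single candidate 9. So r5c5=9.
Step 31. [r2c2∈{3}] nothing but 3 survives at r2c2 ⇒ r2c2=3.
Step 32. [r7c9∈{1}] r7c9 has the single candidate 1 ⇒ r7c9=1.
Step 33. [r9c7∈{4}] nothing but 4 survives at r9c7 ⇒ r9c7=4.
Step 34. [r8c4∈{6}] r8c4 has the single candidate 6, so r8c4=6.
Step 35. [r8c8∈{3}] r8c8's peers cover all but 3 ⇒ r8c8=3.
Step 36. [r4c6∈{8}] r4c6 is down to just 8 ⇒ r4c6=8.
Step 37. [r6c8∈{4}] r6c8's peers cover all but 4. So r6c8=4.
Step 38. [r9c2∈{7}] r9c2 is down to just 7. So r9c2=7.
Step 39. [r8c6∈{7}] r8c6 is down to just 7 ⇒ r8c6=7.

Answer: 6 5 4 3 7 1 8 9 2 / 7 3 2 5 8 9 1 6 4 / 9 8 1 2 4 6 3 7 5 / 5 2 7 4 3 8 6 1 9 / 4 1 6 7 9 5 2 8 3 / 3 9 8 1 6 2 5 4 7 / 8 6 3 9 5 4 7 2 1 / 1 4 5 6 2 7 9 3 8 / 2 7 9 8 1 3 4 5 6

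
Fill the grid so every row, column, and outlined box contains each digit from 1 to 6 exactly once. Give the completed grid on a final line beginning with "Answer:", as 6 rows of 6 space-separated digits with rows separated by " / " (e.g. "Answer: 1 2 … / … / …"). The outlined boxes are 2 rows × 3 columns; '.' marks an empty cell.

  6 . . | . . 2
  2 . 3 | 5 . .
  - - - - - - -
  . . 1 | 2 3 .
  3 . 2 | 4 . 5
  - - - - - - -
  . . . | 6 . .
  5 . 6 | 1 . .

Step 1. [r5c3∈{4}] nothing but 4 survives at r5c3. So r5c3=4.
Step 2. [r2c6∈{1,4,6}] r2c6 is the only open cell in col 6 admitting 1. So r2c6=1.
Step 3. [r2c2∈{4}] r2c2 has the single candidate 4, so r2c2=4.
Step 4. [r5c6∈{3}] r5c6 is down to just 3 ⇒ r5c6=3.
Step 5. [r3c2∈{5,6}] across row 3, 5 lands solely at r3c2. So r3c2=5.
Step 6. [r1c2∈{1}] only 1 remains possible at r1c2 ⇒ r1c2=1.
Step 7. [r5c2∈{2}] only 2 remains possible at r5c2, so r5c2=2.
Step 8. [r4c5∈{1,6}] 1 has one home in row 4: r4c5. So r4c5=1.
Step 9. [r6c6∈{4}] r6c6 has the single candidate 4 ⇒ r6c6=4.
Step 10. [r1c4∈{3}] nothing but 3 survives at r1c4, so r1c4=3.
Step 11. [r3c1∈{4}] r3c1 is down to just 4. So r3c1=4.
Step 12. [r5c5∈{5}] only 5 remains possible at r5c5, so r5c5=5.
Step 13. [r5c1∈{1}] only 1 remains possible at r5c1, so r5c1=1.
Step 14. [r4c2∈{6}] r4c2 is down to just 6. So r4c2=6.
Step 15. [r1c3∈{5}] r1c3's peers cover all but 5, so r1c3=5.
Step 16. [r2c5∈{6}] nothing but 6 survives at r2c5 ⇒ r2c5=6.
Step 17. [r6c2∈{3}] r6c2 has the single candidate 3, so r6c2=3.
Step 18. [r1c5∈{4}] r1c5 is down to just 4 ⇒ r1c5=4.
Step 19. [r3c6∈{6}] only 6 remains possible at r3c6. So r3c6=6.
Step 20. [r6c5∈{2}] nothing but 2 survives at r6c5, so r6c5=2.

Answer: 6 1 5 3 4 2 / 2 4 3 5 6 1 / 4 5 1 2 3 6 / 3 6 2 4 1 5 / 1 2 4 6 5 3 / 5 3 6 1 2 4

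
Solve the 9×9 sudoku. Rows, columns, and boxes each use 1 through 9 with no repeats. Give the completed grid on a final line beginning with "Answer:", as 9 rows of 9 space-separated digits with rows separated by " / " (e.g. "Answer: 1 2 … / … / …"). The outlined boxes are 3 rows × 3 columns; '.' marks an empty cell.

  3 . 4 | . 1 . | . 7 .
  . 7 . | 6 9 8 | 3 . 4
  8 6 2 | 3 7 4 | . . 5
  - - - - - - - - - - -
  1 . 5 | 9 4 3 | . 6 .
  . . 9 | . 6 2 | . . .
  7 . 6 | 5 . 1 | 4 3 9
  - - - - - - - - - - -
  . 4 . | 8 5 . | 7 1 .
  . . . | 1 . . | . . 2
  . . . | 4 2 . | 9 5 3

Step 1. [r5c8∈{8}] r5c8's peers cover all but 8. So r5c8=8.
Step 2. [r8c7∈{6,8}] across box 9, 8 lands solely at r8c7, so r8c7=8.
Step 3. [r7c9∈{6}] only 6 remains possible at r7c9 ⇒ r7c9=6.
Step 4. [r4c2∈{2,8}] 8 has one home in row 4: r4c2. So r4c2=8.
Step 5. [r7c3∈{3}] nothing but 3 survives at r7c3 ⇒ r7c3=3.
Step 6. [r5c9∈{1,7}] across col 9, 1 lands solely at r5c9. So r5c9=1.
Step 7. [r1c2∈{5,9}] r1c2 is the only open cell in row 1 admitting 9 ⇒ r1c2=9.
Step 8. [r9c3∈{1,7,8}] 8 has one home in row 9: r9c3. So r9c3=8.
Step 9. [r9c1∈{6}] r9c1 has the single candidate 6 ⇒ r9c1=6.
Step 10. [r8c6∈{6,7,9}] 6 has one home in row 8: r8c6 ⇒ r8c6=6.
Step 11. [r8c1∈{5,9}] in row 8, 9 fits only at r8c1, so r8c1=9.
Step 12. [r2c8∈{2}] r2c8 has the single candidate 2, so r2c8=2.
Step 13. [r8c2∈{5}] r8c2 is down to just 5, so r8c2=5.
Step 14. [r4c7∈{2}] r4c7 is down to just 2 ⇒ r4c7=2.
Step 15. [r7c6∈{9}] nothing but 9 survives at r7c6 ⇒ r7c6=9.
Step 16. [r8c8∈{4}] r8c8's peers cover all but 4 ⇒ r8c8=4.
Step 17. [r2c3∈{1}] r2c3 is down to just 1, so r2c3=1.
Step 18. [r6c2∈{2}] r6c2's peers cover all but 2, so r6c2=2.
Step 19. [r8c5∈{3}] r8c5 is down to just 3 ⇒ r8c5=3.
Step 20. [r3c7∈{1}] r3c7's peers cover all but 1. So r3c7=1.
Step 21. [r8c3∈{7}] r8c3's peers cover all but 7 ⇒ r8c3=7.
Step 22. [r3c8∈{9}] only 9 remains possible at r3c8 ⇒ r3c8=9.
Step 23. [r7c1∈{2}] nothing but 2 survives at r7c1. So r7c1=2.
Step 24. [r2c1∈{5}] r2c1's peers cover all but 5 ⇒ r2c1=5.
Step 25. [r4c9∈{7}] nothing but 7 survives at r4c9, so r4c9=7.
Step 26. [r1c9∈{8}] r1c9 has the single candidate 8 ⇒ r1c9=8.
Step 27. [r5c4∈{7}] only 7 remains possible at r5c4 ⇒ r5c4=7.
Step 28. [r1c4∈{2}] nothing but 2 survives at r1c4. So r1c4=2.
Step 29. [r1c7∈{6}] r1c7 is down to just 6, so r1c7=6.
Step 30. [r9c6∈{7}] r9c6 has the single candidate 7, so r9c6=7.
Step 31. [r5c2∈{3}] only 3 remains possible at r5c2 ⇒ r5c2=3.
Step 32. [r6c5∈{8}] only 8 remains possible at r6c5 ⇒ r6c5=8.
Step 33. [r1c6∈{5}] r1c6's peers cover all but 5. So r1c6=5.
Step 34. [r9c2∈{1}] r9c2 is down to just 1, so r9c2=1.
Step 35. [r5c7∈{5}] r5c7's peers cover all but 5, so r5c7=5.
Step 36. [r5c1∈{4}] r5c1's peers cover all but 4 ⇒ r5c1=4.

Answer: 3 9 4 2 1 5 6 7 8 / 5 7 1 6 9 8 3 2 4 / 8 6 2 3 7 4 1 9 5 / 1 8 5 9 4 3 2 6 7 / 4 3 9 7 6 2 5 8 1 / 7 2 6 5 8 1 4 3 9 / 2 4 3 8 5 9 7 1 6 / 9 5 7 1 3 6 8 4 2 / 6 1 8 4 2 7 9 5 3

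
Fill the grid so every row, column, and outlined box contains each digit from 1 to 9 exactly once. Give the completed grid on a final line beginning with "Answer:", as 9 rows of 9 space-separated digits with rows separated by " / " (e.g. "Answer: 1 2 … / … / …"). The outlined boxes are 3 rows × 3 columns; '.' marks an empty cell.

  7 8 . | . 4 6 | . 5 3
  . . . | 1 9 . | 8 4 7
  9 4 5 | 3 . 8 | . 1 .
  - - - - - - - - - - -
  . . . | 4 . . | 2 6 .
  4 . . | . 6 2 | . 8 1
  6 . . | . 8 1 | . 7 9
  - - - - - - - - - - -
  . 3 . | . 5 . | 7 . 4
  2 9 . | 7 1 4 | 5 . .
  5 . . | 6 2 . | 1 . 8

Step 1. [r4c6∈{3,5,7,9}] r4c6 is the only open cell in col 6 admitting 7, so r4c6=7.
Step 2. [r8c3∈{6,8}] across row 8, 8 lands solely at r8c3 ⇒ r8c3=8.
Step 3. [r4c3∈{1,3,9}] r4c3 is the only open cell in row 4 admitting 9, so r4c3=9.
Step 4. [r7c6∈{9}] r7c6's peers cover all but 9. So r7c6=9.
Step 5. [r9c2∈{7}] r9c2 is down to just 7, so r9c2=7.
Step 6. [r5c2∈{5}] r5c2's peers cover all but 5. So r5c2=5.
Step 7. [r2c2∈{2,6}] col 2 places 6 nowhere but r2c2 ⇒ r2c2=6.
Step 8. [r2c3∈{2,3}] row 2 places 2 nowhere but r2c3, so r2c3=2.
Step 9. [r6c3∈{3}] r6c3 is down to just 3, so r6c3=3.
Step 10. [r7c1∈{1}] r7c1's peers cover all but 1 ⇒ r7c1=1.
Step 11. [r3c9∈{2,6}] r3c9 is the only open cell in row 3 admitting 2 ⇒ r3c9=2.
Step 12. [r8c8∈{3}] r8c8's peers cover all but 3. So r8c8=3.
Step 13. [r3c5∈{7}] nothing but 7 survives at r3c5 ⇒ r3c5=7.
Step 14. [r9c8∈{9}] nothing but 9 survives at r9c8, so r9c8=9.
Step 15. [r4c5∈{3}] r4c5 is down to just 3. So r4c5=3.
Step 16. [r2c1∈{3}] r2c1 is down to just 3. So r2c1=3.
Step 17. [r6c2∈{2}] r6c2 is down to just 2. So r6c2=2.
Step 18. [r4c2∈{1}] r4c2 is down to just 1 ⇒ r4c2=1.
Step 19. [r4c1∈{8}] r4c1 is down to just 8, so r4c1=8.
Step 20. [r9c3∈{4}] r9c3 is down to just 4. So r9c3=4.
Step 21. [r6c7∈{4}] r6c7 is down to just 4. So r6c7=4.
Step 22. [r4c9∈{5}] r4c9 is down to just 5, so r4c9=5.
Step 23. [r3c7∈{6}] nothing but 6 survives at r3c7 ⇒ r3c7=6.
Step 24. [r7c4∈{8}] r7c4 has the single candidate 8. So r7c4=8.
Step 25. [r2c6∈{5}] r2c6 is down to just 5 ⇒ r2c6=5.
Step 26. [r7c3∈{6}] r7c3 has the single candidate 6 ⇒ r7c3=6.
Step 27. [r1c4∈{2}] r1c4 has the single candidate 2. So r1c4=2.
Step 28. [r6c4∈{5}] r6c4 is down to just 5. So r6c4=5.
Step 29. [r5c7∈{3}] only 3 remains possible at r5c7, so r5c7=3.
Step 30. [r9c6∈{3}] r9c6 has the single candidate 3, so r9c6=3.
Step 31. [r5c4∈{9}] nothing but 9 survives at r5c4, so r5c4=9.
Step 32. [r1c7∈{9}] r1c7 is down to just 9, so r1c7=9.
Step 33. [r7c8∈{2}] nothing but 2 survives at r7c8, so r7c8=2.
Step 34. [r8c9∈{6}] r8c9 is down to just 6 ⇒ r8c9=6.
Step 35. [r5c3∈{7}] only 7 remains possible at r5c3, so r5c3=7.
Step 36. [r1c3∈{1}] only 1 remains possible at r1c3. So r1c3=1.

Answer: 7 8 1 2 4 6 9 5 3 / 3 6 2 1 9 5 8 4 7 / 9 4 5 3 7 8 6 1 2 / 8 1 9 4 3 7 2 6 5 / 4 5 7 9 6 2 3 8 1 / 6 2 3 5 8 1 4 7 9 / 1 3 6 8 5 9 7 2 4 / 2 9 8 7 1 4 5 3 6 / 5 7 4 6 2 3 1 9 8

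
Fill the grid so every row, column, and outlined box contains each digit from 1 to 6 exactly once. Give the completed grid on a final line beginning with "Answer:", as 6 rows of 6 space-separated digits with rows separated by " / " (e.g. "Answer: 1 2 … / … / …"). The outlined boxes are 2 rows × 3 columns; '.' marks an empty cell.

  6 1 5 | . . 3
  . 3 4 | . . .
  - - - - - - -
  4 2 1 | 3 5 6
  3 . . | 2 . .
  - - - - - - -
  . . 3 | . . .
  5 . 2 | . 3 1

Step 1. [r1c5∈{2,4}] 2 has one home in row 1: r1c5. So r1c5=2.
Step 2. [r2c4∈{1,5,6}] r2c4 is the only open cell in col 4 admitting 1 ⇒ r2c4=1.
Step 3. [r5c4∈{4,5,6}] col 4 places 5 nowhere but r5c4 ⇒ r5c4=5.
Step 4. [r6c4∈{4,6}] r6c4 is the only open cell in col 4 admitting 6, so r6c4=6.
Step 5. [r5c5∈{4}] nothing but 4 survives at r5c5 ⇒ r5c5=4.
Step 6. [r4c2∈{5,6}] in row 4, 5 fits only at r4c2. So r4c2=5.
Step 7. [r5c6∈{2}] r5c6's peers cover all but 2, so r5c6=2.
Step 8. [r4c3∈{6}] r4c3's peers cover all but 6 ⇒ r4c3=6.
Step 9. [r5c1∈{1}] r5c1 is down to just 1. So r5c1=1.
Step 10. [r5c2∈{6}] only 6 remains possible at r5c2. So r5c2=6.
Step 11. [r2c5∈{6}] r2c5 has the single candidate 6. So r2c5=6.
Step 12. [r2c1∈{2}] only 2 remains possible at r2c1. So r2c1=2.
Step 13. [r4c5∈{1}] r4c5 has the single candidate 1. So r4c5=1.
Step 14. [r6c2∈{4}] nothing but 4 survives at r6c2. So r6c2=4.
Step 15. [r2c6∈{5}] only 5 remains possible at r2c6. So r2c6=5.
Step 16. [r1c4∈{4}] r1c4's peers cover all but 4 ⇒ r1c4=4.
Step 17. [r4c6∈{4}] r4c6's peers cover all but 4, so r4c6=4.

Answer: 6 1 5 4 2 3 / 2 3 4 1 6 5 / 4 2 1 3 5 6 / 3 5 6 2 1 4 / 1 6 3 5 4 2 / 5 4 2 6 3 1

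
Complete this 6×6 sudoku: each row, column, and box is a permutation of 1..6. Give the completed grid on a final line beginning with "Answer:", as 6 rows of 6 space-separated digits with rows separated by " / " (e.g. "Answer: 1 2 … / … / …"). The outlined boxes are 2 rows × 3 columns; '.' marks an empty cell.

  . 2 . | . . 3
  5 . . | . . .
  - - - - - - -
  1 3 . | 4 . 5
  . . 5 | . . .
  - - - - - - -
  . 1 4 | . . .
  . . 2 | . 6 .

Step 1. [r4c1∈{2,4,6}] r4c1 is the only open cell in col 1 admitting 2. So r4c1=2.
Step 2. [r5c6∈{2}] nothing but 2 survives at r5c6, so r5c6=2.
Step 3. [r1c1∈{4,6}] r1c1 is the only open cell in col 1 admitting 4. So r1c1=4.
Step 4. [r2c2∈{6}] nothing but 6 survives at r2c2, so r2c2=6.
Step 5. [r1c3∈{1}] only 1 remains possible at r1c3, so r1c3=1.
Step 6. [r2c5∈{1,2,4}] in col 5, 4 fits only at r2c5 ⇒ r2c5=4.
Step 7. [r4c5∈{1,3}] 1 has one home in col 5: r4c5, so r4c5=1.
Step 8. [r5c5∈{3,5}] in col 5, 3 fits only at r5c5 ⇒ r5c5=3.
Step 9. [r2c6∈{1}] only 1 remains possible at r2c6 ⇒ r2c6=1.
Step 10. [r1c4∈{5,6}] 6 has one home in row 1: r1c4. So r1c4=6.
Step 11. [r6c2∈{5}] only 5 remains possible at r6c2, so r6c2=5.
Step 12. [r3c3∈{6}] r3c3 has the single candidate 6. So r3c3=6.
Step 13. [r3c5∈{2}] r3c5 has the single candidate 2, so r3c5=2.
Step 14. [r5c4∈{5}] only 5 remains possible at r5c4. So r5c4=5.
Step 15. [r6c4∈{1}] r6c4 is down to just 1, so r6c4=1.
Step 16. [r4c4∈{3}] nothing but 3 survives at r4c4 ⇒ r4c4=3.
Step 17. [r2c3∈{3}] r2c3 is down to just 3 ⇒ r2c3=3.
Step 18. [r5c1∈{6}] r5c1 is down to just 6. So r5c1=6.
Step 19. [r2c4∈{2}] nothing but 2 survives at r2c4. So r2c4=2.
Step 20. [r4c6∈{6}] only 6 remains possible at r4c6, so r4c6=6.
Step 21. [r1c5∈{5}] only 5 remains possible at r1c5, so r1c5=5.
Step 22. [r4c2∈{4}] r4c2 has the single candidate 4 ⇒ r4c2=4.
Step 23. [r6c6∈{4}] r6c6 has the single candidate 4. So r6c6=4.
Step 24. [r6c1∈{3}] r6c1's peers cover all but 3, so r6c1=3.

Answer: 4 2 1 6 5 3 / 5 6 3 2 4 1 / 1 3 6 4 2 5 / 2 4 5 3 1 6 / 6 1 4 5 3 2 / 3 5 2 1 6 4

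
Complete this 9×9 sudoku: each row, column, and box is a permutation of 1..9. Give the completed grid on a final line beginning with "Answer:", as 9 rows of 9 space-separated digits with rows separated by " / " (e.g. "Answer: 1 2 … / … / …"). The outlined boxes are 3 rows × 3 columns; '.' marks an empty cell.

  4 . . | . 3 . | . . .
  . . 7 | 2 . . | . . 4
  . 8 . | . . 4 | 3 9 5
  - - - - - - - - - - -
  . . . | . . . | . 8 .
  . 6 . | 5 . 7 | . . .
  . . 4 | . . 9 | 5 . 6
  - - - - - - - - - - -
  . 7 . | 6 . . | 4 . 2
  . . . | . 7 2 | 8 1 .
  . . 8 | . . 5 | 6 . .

Step 1. [r2c7∈{1}] only 1 remains possible at r2c7 ⇒ r2c7=1.
Step 2. [r2c5∈{5,6,8,9}] col 5 places 5 nowhere but r2c5, so r2c5=5.
Step 3. [r1c4∈{1,7,8,9}] 9 has one home in box 2: r1c4, so r1c4=9.
Step 4. [r6c4∈{1,3,8}] in col 4, 8 fits only at r6c4, so r6c4=8.
Step 5. [r5c1∈{1,2,3,8,9}] in row 5, 8 fits only at r5c1. So r5c1=8.
Step 6. [r2c6∈{6,8}] across row 2, 8 lands solely at r2c6. So r2c6=8.
Step 7. [r5c8∈{2,3,4}] 4 has one home in col 8: r5c8. So r5c8=4.
Step 8. [r7c8∈{3,5}] in col 8, 5 fits only at r7c8. So r7c8=5.
Step 9. [r7c5∈{1,8,9}] 8 has one home in row 7: r7c5 ⇒ r7c5=8.
Step 10. [r9c5∈{1,4,9}] in col 5, 9 fits only at r9c5 ⇒ r9c5=9.
Step 11. [r8c9∈{3,9}] across box 9, 9 lands solely at r8c9 ⇒ r8c9=9.
Step 12. [r4c5∈{1,2,4,6}] in col 5, 4 fits only at r4c5 ⇒ r4c5=4.
Step 13. [r3c5∈{1,6}] across col 5, 6 lands solely at r3c5. So r3c5=6.
Step 14. [r1c6∈{1}] only 1 remains possible at r1c6 ⇒ r1c6=1.
Step 15. [r7c6∈{3}] r7c6's peers cover all but 3 ⇒ r7c6=3.
Step 16. [r4c4∈{1,3}] r4c4 is the only open cell in col 4 admitting 3 ⇒ r4c4=3.
Step 17. [r9c4∈{1,4}] across col 4, 1 lands solely at r9c4. So r9c4=1.
Step 18. [r9c2∈{2,3,4}] 4 has one home in row 9: r9c2, so r9c2=4.
Step 19. [r9c1∈{2,3}] in row 9, 2 fits only at r9c1, so r9c1=2.
Step 20. [r3c3∈{1,2}] in row 3, 2 fits only at r3c3 ⇒ r3c3=2.
Step 21. [r3c1∈{1}] r3c1's peers cover all but 1, so r3c1=1.
Step 22. [r7c3∈{1,9}] in row 7, 1 fits only at r7c3. So r7c3=1.
Step 23. [r1c2∈{5}] only 5 remains possible at r1c2. So r1c2=5.
Step 24. [r8c2∈{3}] r8c2 is down to just 3. So r8c2=3.
Step 25. [r2c1∈{3,6,9}] across row 2, 3 lands solely at r2c1. So r2c1=3.
Step 26. [r6c8∈{2,3,7}] row 6 places 3 nowhere but r6c8, so r6c8=3.
Step 27. [r1c8∈{2,6,7}] in col 8, 2 fits only at r1c8, so r1c8=2.
Step 28. [r5c9∈{1}] nothing but 1 survives at r5c9. So r5c9=1.
Step 29. [r4c9∈{7}] r4c9's peers cover all but 7, so r4c9=7.
Step 30. [r4c2∈{1,2,9}] in row 4, 1 fits only at r4c2. So r4c2=1.
Step 31. [r8c1∈{5,6}] r8c1 is the only open cell in col 1 admitting 6, so r8c1=6.
Step 32. [r5c5∈{2}] nothing but 2 survives at r5c5 ⇒ r5c5=2.
Step 33. [r4c1∈{5,9}] col 1 places 5 nowhere but r4c1 ⇒ r4c1=5.
Step 34. [r5c7∈{9}] nothing but 9 survives at r5c7 ⇒ r5c7=9.
Step 35. [r4c3∈{9}] nothing but 9 survives at r4c3. So r4c3=9.
Step 36. [r3c4∈{7}] r3c4 is down to just 7 ⇒ r3c4=7.
Step 37. [r1c9∈{8}] r1c9's peers cover all but 8 ⇒ r1c9=8.
Step 38. [r9c9∈{3}] r9c9's peers cover all but 3, so r9c9=3.
Step 39. [r2c8∈{6}] r2c8's peers cover all but 6, so r2c8=6.
Step 40. [r6c5∈{1}] nothing but 1 survives at r6c5. So r6c5=1.
Step 41. [r8c4∈{4}] r8c4 is down to just 4 ⇒ r8c4=4.
Step 42. [r1c3∈{6}] r1c3's peers cover all but 6 ⇒ r1c3=6.
Step 43. [r6c2∈{2}] nothing but 2 survives at r6c2, so r6c2=2.
Step 44. [r8c3∈{5}] nothing but 5 survives at r8c3. So r8c3=5.
Step 45. [r6c1∈{7}] r6c1 has the single candidate 7. So r6c1=7.
Step 46. [r1c7∈{7}] nothing but 7 survives at r1c7 ⇒ r1c7=7.
Step 47. [r9c8∈{7}] r9c8 is down to just 7. So r9c8=7.
Step 48. [r2c2∈{9}] r2c2's peers cover all but 9 ⇒ r2c2=9.
Step 49. [r7c1∈{9}] r7c1 has the single candidate 9 ⇒ r7c1=9.
Step 50. [r4c7∈{2}] only 2 remains possible at r4c7 ⇒ r4c7=2.
Step 51. [r5c3∈{3}] r5c3 has the single candidate 3. So r5c3=3.
Step 52. [r4c6∈{6}] r4c6 has the single candidate 6, so r4c6=6.

Answer: 4 5 6 9 3 1 7 2 8 / 3 9 7 2 5 8 1 6 4 / 1 8 2 7 6 4 3 9 5 / 5 1 9 3 4 6 2 8 7 / 8 6 3 5 2 7 9 4 1 / 7 2 4 8 1 9 5 3 6 / 9 7 1 6 8 3 4 5 2 / 6 3 5 4 7 2 8 1 9 / 2 4 8 1 9 5 6 7 3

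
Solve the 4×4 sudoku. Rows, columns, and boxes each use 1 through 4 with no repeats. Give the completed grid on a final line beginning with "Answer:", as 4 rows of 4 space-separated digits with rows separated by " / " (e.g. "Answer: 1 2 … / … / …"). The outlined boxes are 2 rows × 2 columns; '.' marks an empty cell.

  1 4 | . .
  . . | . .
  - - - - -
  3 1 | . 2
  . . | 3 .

Step 1. [r2c3∈{1,2,4}] r2c3 is the only open cell in col 3 admitting 1 ⇒ r2c3=1.
Step 2. [r2c1∈{2}] r2c1's peers cover all but 2, so r2c1=2.
Step 3. [r2c4∈{3,4}] across row 2, 4 lands solely at r2c4. So r2c4=4.
Step 4. [r1c4∈{3}] nothing but 3 survives at r1c4 ⇒ r1c4=3.
Step 5. [r1c3∈{2}] only 2 remains possible at r1c3, so r1c3=2.
Step 6. [r4c4∈{1}] r4c4 is down to just 1, so r4c4=1.
Step 7. [r4c2∈{2}] r4c2 has the single candidate 2 ⇒ r4c2=2.
Step 8. [r3c3∈{4}] only 4 remains possible at r3c3 ⇒ r3c3=4.
Step 9. [r2c2∈{3}] r2c2's peers cover all but 3, so r2c2=3.
Step 10. [r4c1∈{4}] r4c1 has the single candidate 4, so r4c1=4.

Answer: 1 4 2 3 / 2 3 1 4 / 3 1 4 2 / 4 2 3 1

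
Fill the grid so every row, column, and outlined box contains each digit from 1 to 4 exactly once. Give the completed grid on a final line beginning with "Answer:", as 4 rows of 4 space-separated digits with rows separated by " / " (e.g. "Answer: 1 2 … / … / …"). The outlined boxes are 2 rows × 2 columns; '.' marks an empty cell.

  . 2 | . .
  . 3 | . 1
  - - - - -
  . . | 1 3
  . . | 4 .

Step 1. [r2c1∈{4}] only 4 remains possible at r2c1. So r2c1=4.
Step 2. [r4c1∈{1,2,3}] r4c1 is the only open cell in row 4 admitting 3. So r4c1=3.
Step 3. [r4c2∈{1}] r4c2 is down to just 1 ⇒ r4c2=1.
Step 4. [r3c1∈{2}] only 2 remains possible at r3c1, so r3c1=2.
Step 5. [r1c1∈{1}] r1c1 has the single candidate 1 ⇒ r1c1=1.
Step 6. [r2c3∈{2}] only 2 remains possible at r2c3. So r2c3=2.
Step 7. [r4c4∈{2}] nothing but 2 survives at r4c4. So r4c4=2.
Step 8. [r1c4∈{4}] only 4 remains possible at r1c4 ⇒ r1c4=4.
Step 9. [r3c2∈{4}] r3c2's peers cover all but 4 ⇒ r3c2=4.
Step 10. [r1c3∈{3}] r1c3 is down to just 3 ⇒ r1c3=3.

Answer: 1 2 3 4 / 4 3 2 1 / 2 4 1 3 / 3 1 4 2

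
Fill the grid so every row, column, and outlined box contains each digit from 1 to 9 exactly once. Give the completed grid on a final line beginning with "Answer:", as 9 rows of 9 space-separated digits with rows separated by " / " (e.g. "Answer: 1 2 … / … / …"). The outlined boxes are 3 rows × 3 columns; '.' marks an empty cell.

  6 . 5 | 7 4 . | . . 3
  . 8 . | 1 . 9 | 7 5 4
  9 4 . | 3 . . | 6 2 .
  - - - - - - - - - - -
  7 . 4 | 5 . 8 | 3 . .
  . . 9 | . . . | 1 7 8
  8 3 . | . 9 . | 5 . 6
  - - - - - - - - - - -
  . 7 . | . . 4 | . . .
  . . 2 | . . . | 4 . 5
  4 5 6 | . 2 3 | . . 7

Step 1. [r9c8∈{1,8,9}] in row 9, 1 fits only at r9c8, so r9c8=1.
Step 2. [r7c3∈{1,3,8}] col 3 places 8 nowhere but r7c3, so r7c3=8.
Step 3. [r2c5∈{6}] nothing but 6 survives at r2c5, so r2c5=6.
Step 4. [r4c8∈{9}] r4c8's peers cover all but 9, so r4c8=9.
Step 5. [r7c9∈{2,9}] 9 has one home in col 9: r7c9. So r7c9=9.
Step 6. [r7c4∈{6}] r7c4 is down to just 6. So r7c4=6.
Step 7. [r4c5∈{1}] r4c5 has the single candidate 1, so r4c5=1.
Step 8. [r9c7∈{8}] r9c7's peers cover all but 8 ⇒ r9c7=8.
Step 9. [r7c1∈{1,3}] across row 7, 1 lands solely at r7c1. So r7c1=1.
Step 10. [r1c6∈{2}] r1c6 is down to just 2 ⇒ r1c6=2.
Step 11. [r8c4∈{8,9}] col 4 places 8 nowhere but r8c4, so r8c4=8.
Step 12. [r8c1∈{3}] r8c1 has the single candidate 3, so r8c1=3.
Step 13. [r5c4∈{2,4}] r5c4 is the only open cell in row 5 admitting 4 ⇒ r5c4=4.
Step 14. [r4c2∈{2,6}] across row 4, 6 lands solely at r4c2 ⇒ r4c2=6.
Step 15. [r6c6∈{7}] r6c6 is down to just 7 ⇒ r6c6=7.
Step 16. [r3c9∈{1}] r3c9 has the single candidate 1, so r3c9=1.
Step 17. [r5c1∈{2,5}] row 5 places 5 nowhere but r5c1 ⇒ r5c1=5.
Step 18. [r3c5∈{5,8}] 8 has one home in row 3: r3c5. So r3c5=8.
Step 19. [r8c8∈{6}] r8c8's peers cover all but 6, so r8c8=6.
Step 20. [r5c2∈{2}] only 2 remains possible at r5c2, so r5c2=2.
Step 21. [r5c6∈{6}] nothing but 6 survives at r5c6 ⇒ r5c6=6.
Step 22. [r1c2∈{1}] only 1 remains possible at r1c2, so r1c2=1.
Step 23. [r1c7∈{9}] only 9 remains possible at r1c7. So r1c7=9.
Step 24. [r3c3∈{7}] nothing but 7 survives at r3c3, so r3c3=7.
Step 25. [r3c6∈{5}] r3c6's peers cover all but 5 ⇒ r3c6=5.
Step 26. [r6c3∈{1}] nothing but 1 survives at r6c3, so r6c3=1.
Step 27. [r7c8∈{3}] r7c8's peers cover all but 3. So r7c8=3.
Step 28. [r6c8∈{4}] r6c8 is down to just 4, so r6c8=4.
Step 29. [r2c1∈{2}] r2c1's peers cover all but 2, so r2c1=2.
Step 30. [r1c8∈{8}] r1c8 has the single candidate 8, so r1c8=8.
Step 31. [r7c7∈{2}] only 2 remains possible at r7c7. So r7c7=2.
Step 32. [r5c5∈{3}] r5c5 is down to just 3. So r5c5=3.
Step 33. [r7c5∈{5}] r7c5 is down to just 5, so r7c5=5.
Step 34. [r8c2∈{9}] r8c2 is down to just 9 ⇒ r8c2=9.
Step 35. [r4c9∈{2}] r4c9's peers cover all but 2, so r4c9=2.
Step 36. [r6c4∈{2}] nothing but 2 survives at r6c4. So r6c4=2.
Step 37. [r2c3∈{3}] nothing but 3 survives at r2c3, so r2c3=3.
Step 38. [r8c5∈{7}] r8c5 has the single candidate 7 ⇒ r8c5=7.
Step 39. [r9c4∈{9}] r9c4 has the single candidate 9 ⇒ r9c4=9.
Step 40. [r8c6∈{1}] r8c6 has the single candidate 1. So r8c6=1.

Answer: 6 1 5 7 4 2 9 8 3 / 2 8 3 1 6 9 7 5 4 / 9 4 7 3 8 5 6 2 1 / 7 6 4 5 1 8 3 9 2 / 5 2 9 4 3 6 1 7 8 / 8 3 1 2 9 7 5 4 6 / 1 7 8 6 5 4 2 3 9 / 3 9 2 8 7 1 4 6 5 / 4 5 6 9 2 3 8 1 7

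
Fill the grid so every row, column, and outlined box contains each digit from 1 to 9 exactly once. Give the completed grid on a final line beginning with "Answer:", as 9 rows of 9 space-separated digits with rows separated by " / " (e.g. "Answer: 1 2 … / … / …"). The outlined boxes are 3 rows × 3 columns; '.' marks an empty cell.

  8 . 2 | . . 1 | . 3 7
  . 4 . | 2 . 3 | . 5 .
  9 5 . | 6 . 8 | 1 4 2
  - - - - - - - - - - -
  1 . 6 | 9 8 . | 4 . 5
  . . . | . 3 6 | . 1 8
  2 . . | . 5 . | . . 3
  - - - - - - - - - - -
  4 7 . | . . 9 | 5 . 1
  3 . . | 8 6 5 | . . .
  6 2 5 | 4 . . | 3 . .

Step 1. [r5c4∈{7}] nothing but 7 survives at r5c4 ⇒ r5c4=7.
Step 2. [r6c3∈{4,7,8,9}] 7 has one home in box 4: r6c3. So r6c3=7.
Step 3. [r9c9∈{9}] only 9 remains possible at r9c9. So r9c9=9.
Step 4. [r5c2∈{9}] only 9 remains possible at r5c2. So r5c2=9.
Step 5. [r8c7∈{2,7}] col 7 places 7 nowhere but r8c7, so r8c7=7.
Step 6. [r7c8∈{2,6,8}] row 7 places 6 nowhere but r7c8. So r7c8=6.
Step 7. [r6c7∈{6,9}] row 6 places 6 nowhere but r6c7, so r6c7=6.
Step 8. [r3c5∈{7}] only 7 remains possible at r3c5. So r3c5=7.
Step 9. [r1c7∈{9}] r1c7 has the single candidate 9. So r1c7=9.
Step 10. [r8c3∈{1,9}] across row 8, 9 lands solely at r8c3 ⇒ r8c3=9.
Step 11. [r4c8∈{2,7}] r4c8 is the only open cell in row 4 admitting 7, so r4c8=7.
Step 12. [r7c3∈{8}] r7c3's peers cover all but 8, so r7c3=8.
Step 13. [r4c6∈{2}] r4c6 is down to just 2, so r4c6=2.
Step 14. [r6c6∈{4}] r6c6 has the single candidate 4. So r6c6=4.
Step 15. [r2c3∈{1}] nothing but 1 survives at r2c3 ⇒ r2c3=1.
Step 16. [r2c1∈{7}] nothing but 7 survives at r2c1. So r2c1=7.
Step 17. [r6c4∈{1}] r6c4 has the single candidate 1, so r6c4=1.
Step 18. [r2c9∈{6}] r2c9's peers cover all but 6, so r2c9=6.
Step 19. [r7c5∈{2}] r7c5 is down to just 2 ⇒ r7c5=2.
Step 20. [r8c2∈{1}] only 1 remains possible at r8c2, so r8c2=1.
Step 21. [r2c7∈{8}] only 8 remains possible at r2c7, so r2c7=8.
Step 22. [r6c2∈{8}] r6c2 has the single candidate 8 ⇒ r6c2=8.
Step 23. [r1c4∈{5}] only 5 remains possible at r1c4 ⇒ r1c4=5.
Step 24. [r6c8∈{9}] r6c8 has the single candidate 9 ⇒ r6c8=9.
Step 25. [r5c7∈{2}] r5c7's peers cover all but 2 ⇒ r5c7=2.
Step 26. [r9c5∈{1}] only 1 remains possible at r9c5. So r9c5=1.
Step 27. [r5c3∈{4}] r5c3 has the single candidate 4, so r5c3=4.
Step 28. [r3c3∈{3}] r3c3 has the single candidate 3 ⇒ r3c3=3.
Step 29. [r2c5∈{9}] r2c5 is down to just 9, so r2c5=9.
Step 30. [r4c2∈{3}] only 3 remains possible at r4c2, so r4c2=3.
Step 31. [r1c2∈{6}] only 6 remains possible at r1c2 ⇒ r1c2=6.
Step 32. [r1c5∈{4}] r1c5 has the single candidate 4, so r1c5=4.
Step 33. [r7c4∈{3}] r7c4 is down to just 3. So r7c4=3.
Step 34. [r8c8∈{2}] r8c8 is down to just 2. So r8c8=2.
Step 35. [r9c6∈{7}] nothing but 7 survives at r9c6 ⇒ r9c6=7.
Step 36. [r9c8∈{8}] only 8 remains possible at r9c8 ⇒ r9c8=8.
Step 37. [r5c1∈{5}] r5c1 is down to just 5, so r5c1=5.
Step 38. [r8c9∈{4}] only 4 remains possible at r8c9, so r8c9=4.

Answer: 8 6 2 5 4 1 9 3 7 / 7 4 1 2 9 3 8 5 6 / 9 5 3 6 7 8 1 4 2 / 1 3 6 9 8 2 4 7 5 / 5 9 4 7 3 6 2 1 8 / 2 8 7 1 5 4 6 9 3 / 4 7 8 3 2 9 5 6 1 / 3 1 9 8 6 5 7 2 4 / 6 2 5 4 1 7 3 8 9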